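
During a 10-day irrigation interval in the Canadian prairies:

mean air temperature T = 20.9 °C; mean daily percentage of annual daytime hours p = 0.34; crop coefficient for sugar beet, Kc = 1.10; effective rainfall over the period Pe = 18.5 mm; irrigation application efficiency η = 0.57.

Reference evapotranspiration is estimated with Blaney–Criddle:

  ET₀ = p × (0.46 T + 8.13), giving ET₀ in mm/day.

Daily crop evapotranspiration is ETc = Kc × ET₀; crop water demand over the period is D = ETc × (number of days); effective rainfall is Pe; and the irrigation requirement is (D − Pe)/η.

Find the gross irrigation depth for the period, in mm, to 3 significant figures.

ET₀ = 0.34 × (0.46 × 20.9 + 8.13) = 0.34 × 17.744 = 6.0330 mm/d
ETc = Kc × ET₀ = 1.10 × 6.0330 = 6.6363 mm/d
Crop demand D = ETc × 10 d = 6.6363 × 10 = 66.363 mm
D − Pe = 66.363 − 18.5 = 47.863 mm
Gross irrigation = 47.863 / 0.57 = 83.970 mm

84.0 mm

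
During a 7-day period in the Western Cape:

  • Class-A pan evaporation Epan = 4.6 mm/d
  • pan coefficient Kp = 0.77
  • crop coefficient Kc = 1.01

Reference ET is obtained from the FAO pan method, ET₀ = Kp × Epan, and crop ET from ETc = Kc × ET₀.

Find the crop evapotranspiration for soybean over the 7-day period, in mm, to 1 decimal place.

ET₀ = 0.77 × 4.6 = 3.5420 mm/d
ETc = Kc × ET₀ = 1.01 × 3.5420 = 3.5774 mm/d
Over 7 days: 3.5774 × 7 = 25.042 mm

25.0 mm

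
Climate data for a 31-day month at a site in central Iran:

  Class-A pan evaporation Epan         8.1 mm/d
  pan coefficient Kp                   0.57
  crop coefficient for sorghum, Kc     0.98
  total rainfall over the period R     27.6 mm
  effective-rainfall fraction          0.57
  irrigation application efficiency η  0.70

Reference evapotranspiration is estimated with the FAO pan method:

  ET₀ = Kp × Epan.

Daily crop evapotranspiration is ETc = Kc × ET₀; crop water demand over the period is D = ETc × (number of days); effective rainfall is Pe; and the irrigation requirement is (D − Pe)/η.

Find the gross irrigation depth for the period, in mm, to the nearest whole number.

178 mm

ET₀ = 0.57 × 8.1 = 4.6170 mm/d
ETc = Kc × ET₀ = 0.98 × 4.6170 = 4.5247 mm/d
Crop demand D = ETc × 31 d = 4.5247 × 31 = 140.266 mm
Pe = 0.57 × 27.6 = 15.732 mm
D − Pe = 140.266 − 15.732 = 124.534 mm
Gross irrigation = 124.534 / 0.70 = 177.906 mm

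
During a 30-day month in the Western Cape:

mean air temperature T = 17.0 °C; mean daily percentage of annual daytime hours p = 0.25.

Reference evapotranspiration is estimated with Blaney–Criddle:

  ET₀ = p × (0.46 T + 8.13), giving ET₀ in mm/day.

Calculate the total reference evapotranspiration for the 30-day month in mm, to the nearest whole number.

120 mm

ET₀ = 0.25 × (0.46 × 17.0 + 8.13) = 0.25 × 15.950 = 3.9875 mm/d
Monthly total = 3.9875 × 30 = 119.625 mm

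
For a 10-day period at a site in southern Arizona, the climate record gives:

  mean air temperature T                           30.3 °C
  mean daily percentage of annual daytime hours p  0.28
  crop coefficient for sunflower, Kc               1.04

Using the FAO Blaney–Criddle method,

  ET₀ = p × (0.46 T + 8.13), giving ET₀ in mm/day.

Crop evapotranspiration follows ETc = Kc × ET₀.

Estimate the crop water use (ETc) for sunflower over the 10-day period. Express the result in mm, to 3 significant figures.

64.3 mm

ET₀ = 0.28 × (0.46 × 30.3 + 8.13) = 0.28 × 22.068 = 6.1790 mm/d
ETc = Kc × ET₀ = 1.04 × 6.1790 = 6.4262 mm/d
Over 10 days: 6.4262 × 10 = 64.262 mm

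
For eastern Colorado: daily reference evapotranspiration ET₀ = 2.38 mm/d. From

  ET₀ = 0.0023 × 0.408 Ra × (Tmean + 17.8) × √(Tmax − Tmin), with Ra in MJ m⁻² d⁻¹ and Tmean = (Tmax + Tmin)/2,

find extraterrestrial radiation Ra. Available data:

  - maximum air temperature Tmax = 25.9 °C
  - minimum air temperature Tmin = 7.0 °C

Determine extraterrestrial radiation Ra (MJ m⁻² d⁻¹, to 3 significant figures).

17.0 MJ m⁻² d⁻¹

Tmean = (25.9+7.0)/2 = 16.45 °C; ΔT = 18.9
Ra = ET₀ / [0.0023 × 0.408 × (Tmean+17.8) × √ΔT]
   = 2.38 / (0.0023 × 0.408 × 34.25 × 4.3474) = 17.033 MJ m⁻² d⁻¹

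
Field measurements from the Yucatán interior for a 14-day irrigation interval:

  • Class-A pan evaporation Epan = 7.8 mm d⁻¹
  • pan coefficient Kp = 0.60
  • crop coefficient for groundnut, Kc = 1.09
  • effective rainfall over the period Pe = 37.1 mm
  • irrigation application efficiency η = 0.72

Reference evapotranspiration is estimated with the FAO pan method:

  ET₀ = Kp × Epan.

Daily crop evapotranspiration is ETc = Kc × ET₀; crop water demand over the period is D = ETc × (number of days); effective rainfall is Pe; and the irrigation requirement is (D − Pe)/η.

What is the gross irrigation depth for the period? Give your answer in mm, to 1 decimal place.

ET₀ = 0.60 × 7.8 = 4.6800 mm/d
ETc = Kc × ET₀ = 1.09 × 4.6800 = 5.1012 mm/d
Crop demand D = ETc × 14 d = 5.1012 × 14 = 71.417 mm
D − Pe = 71.417 − 37.1 = 34.317 mm
Gross irrigation = 34.317 / 0.72 = 47.663 mm

47.7 mm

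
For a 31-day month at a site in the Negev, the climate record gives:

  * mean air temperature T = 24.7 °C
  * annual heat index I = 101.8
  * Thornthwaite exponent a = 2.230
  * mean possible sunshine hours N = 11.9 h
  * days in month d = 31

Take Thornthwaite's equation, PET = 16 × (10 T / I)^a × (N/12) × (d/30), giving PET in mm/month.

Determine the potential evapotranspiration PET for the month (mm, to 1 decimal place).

118.3 mm

10T/I = 10 × 24.7 / 101.8 = 2.4263
(10T/I)^a = 2.4263^2.230 = 7.2182
Uncorrected PET = 16 × 7.2182 = 115.491 mm
Correction = (N/12)(d/30) = (11.9/12)(31/30) = 1.0247
PET = 115.491 × 1.0247 = 118.344 mm/month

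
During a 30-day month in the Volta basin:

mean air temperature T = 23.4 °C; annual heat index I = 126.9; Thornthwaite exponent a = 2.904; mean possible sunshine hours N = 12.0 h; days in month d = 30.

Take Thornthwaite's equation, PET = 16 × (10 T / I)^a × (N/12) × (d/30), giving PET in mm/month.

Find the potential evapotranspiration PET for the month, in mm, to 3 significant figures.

10T/I = 10 × 23.4 / 126.9 = 1.8440
(10T/I)^a = 1.8440^2.904 = 5.9125
Uncorrected PET = 16 × 5.9125 = 94.600 mm
Correction = (N/12)(d/30) = (12.0/12)(30/30) = 1.0000
PET = 94.600 × 1.0000 = 94.600 mm/month

94.6 mm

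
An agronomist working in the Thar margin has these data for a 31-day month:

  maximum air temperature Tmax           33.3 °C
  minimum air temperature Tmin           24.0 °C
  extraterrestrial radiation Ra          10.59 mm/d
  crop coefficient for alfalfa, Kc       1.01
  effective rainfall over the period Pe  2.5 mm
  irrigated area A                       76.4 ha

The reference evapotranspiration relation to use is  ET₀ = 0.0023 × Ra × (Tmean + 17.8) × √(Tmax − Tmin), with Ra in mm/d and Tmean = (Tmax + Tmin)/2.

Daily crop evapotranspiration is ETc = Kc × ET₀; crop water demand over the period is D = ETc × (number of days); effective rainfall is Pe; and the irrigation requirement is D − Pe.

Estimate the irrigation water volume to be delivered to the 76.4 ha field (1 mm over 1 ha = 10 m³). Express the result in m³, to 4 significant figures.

Tmean = (33.3 + 24.0)/2 = 28.65 °C
ET₀ = 0.0023 × 10.59 × (28.65 + 17.8) × √9.3 = 0.0023 × 10.59 × 46.45 × 3.0496 = 3.4503 mm/d
ETc = Kc × ET₀ = 1.01 × 3.4503 = 3.4848 mm/d
Crop demand D = ETc × 31 d = 3.4848 × 31 = 108.029 mm
D − Pe = 108.029 − 2.5 = 105.529 mm
Volume = 105.529 mm × 76.4 ha × 10 = 80624.2 m³

80620 m³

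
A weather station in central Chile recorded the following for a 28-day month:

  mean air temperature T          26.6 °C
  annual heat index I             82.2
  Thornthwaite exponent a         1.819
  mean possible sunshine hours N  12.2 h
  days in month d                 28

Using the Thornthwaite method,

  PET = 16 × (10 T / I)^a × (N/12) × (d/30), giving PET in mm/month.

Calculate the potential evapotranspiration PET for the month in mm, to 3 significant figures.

10T/I = 10 × 26.6 / 82.2 = 3.2360
(10T/I)^a = 3.2360^1.819 = 8.4665
Uncorrected PET = 16 × 8.4665 = 135.464 mm
Correction = (N/12)(d/30) = (12.2/12)(28/30) = 0.9489
PET = 135.464 × 0.9489 = 128.542 mm/month

129 mm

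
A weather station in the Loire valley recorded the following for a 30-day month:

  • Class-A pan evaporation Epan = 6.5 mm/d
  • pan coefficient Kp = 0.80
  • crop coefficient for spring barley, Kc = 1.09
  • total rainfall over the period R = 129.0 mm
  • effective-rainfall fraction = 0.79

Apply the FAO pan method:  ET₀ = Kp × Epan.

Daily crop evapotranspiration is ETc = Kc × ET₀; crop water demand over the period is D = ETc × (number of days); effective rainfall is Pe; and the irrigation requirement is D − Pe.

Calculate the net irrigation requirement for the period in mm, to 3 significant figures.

ET₀ = 0.80 × 6.5 = 5.2000 mm/d
ETc = Kc × ET₀ = 1.09 × 5.2000 = 5.6680 mm/d
Crop demand D = ETc × 30 d = 5.6680 × 30 = 170.040 mm
Pe = 0.79 × 129.0 = 101.910 mm
D − Pe = 170.040 − 101.910 = 68.130 mm

68.1 mm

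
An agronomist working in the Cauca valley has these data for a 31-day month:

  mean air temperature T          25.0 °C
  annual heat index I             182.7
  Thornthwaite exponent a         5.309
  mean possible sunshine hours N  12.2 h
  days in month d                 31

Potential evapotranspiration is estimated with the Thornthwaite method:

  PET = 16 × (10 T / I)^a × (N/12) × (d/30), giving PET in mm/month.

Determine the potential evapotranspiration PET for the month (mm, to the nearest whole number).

10T/I = 10 × 25.0 / 182.7 = 1.3684
(10T/I)^a = 1.3684^5.309 = 5.2863
Uncorrected PET = 16 × 5.2863 = 84.581 mm
Correction = (N/12)(d/30) = (12.2/12)(31/30) = 1.0506
PET = 84.581 × 1.0506 = 88.861 mm/month

89 mm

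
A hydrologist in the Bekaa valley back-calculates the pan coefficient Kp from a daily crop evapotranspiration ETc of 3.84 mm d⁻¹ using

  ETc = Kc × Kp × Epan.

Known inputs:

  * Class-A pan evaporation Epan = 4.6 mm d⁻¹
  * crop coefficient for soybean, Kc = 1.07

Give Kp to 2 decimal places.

0.78

ETc = Kc × Kp × Epan  ⇒  Kp = ETc / (Kc × Epan)
Kp = 3.84 / (1.07 × 4.6) = 3.84 / 4.922 = 0.7802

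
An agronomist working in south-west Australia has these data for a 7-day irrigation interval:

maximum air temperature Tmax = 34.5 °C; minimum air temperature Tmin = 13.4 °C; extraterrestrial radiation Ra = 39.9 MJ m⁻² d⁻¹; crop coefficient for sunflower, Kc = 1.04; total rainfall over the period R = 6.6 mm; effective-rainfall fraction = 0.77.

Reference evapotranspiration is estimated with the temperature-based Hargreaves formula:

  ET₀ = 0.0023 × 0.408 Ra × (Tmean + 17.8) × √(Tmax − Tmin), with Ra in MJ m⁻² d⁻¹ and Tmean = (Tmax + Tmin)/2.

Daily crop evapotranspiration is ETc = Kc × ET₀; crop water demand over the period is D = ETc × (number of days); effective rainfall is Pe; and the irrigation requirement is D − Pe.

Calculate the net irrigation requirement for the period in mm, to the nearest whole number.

Tmean = (34.5 + 13.4)/2 = 23.95 °C
0.408 Ra = 0.408 × 39.9 = 16.2792 mm/d equivalent
ET₀ = 0.0023 × 16.2792 × (23.95 + 17.8) × √21.1 = 0.0023 × 16.2792 × 41.75 × 4.5935 = 7.1806 mm/d
ETc = Kc × ET₀ = 1.04 × 7.1806 = 7.4678 mm/d
Crop demand D = ETc × 7 d = 7.4678 × 7 = 52.275 mm
Pe = 0.77 × 6.6 = 5.082 mm
D − Pe = 52.275 − 5.082 = 47.193 mm

47 mm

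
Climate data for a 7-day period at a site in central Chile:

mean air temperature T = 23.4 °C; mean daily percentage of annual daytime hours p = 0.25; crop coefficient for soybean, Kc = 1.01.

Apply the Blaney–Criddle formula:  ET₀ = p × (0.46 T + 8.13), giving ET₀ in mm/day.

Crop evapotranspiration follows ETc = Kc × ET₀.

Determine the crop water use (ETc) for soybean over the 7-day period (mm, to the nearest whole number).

ET₀ = 0.25 × (0.46 × 23.4 + 8.13) = 0.25 × 18.894 = 4.7235 mm/d
ETc = Kc × ET₀ = 1.01 × 4.7235 = 4.7707 mm/d
Over 7 days: 4.7707 × 7 = 33.395 mm

33 mm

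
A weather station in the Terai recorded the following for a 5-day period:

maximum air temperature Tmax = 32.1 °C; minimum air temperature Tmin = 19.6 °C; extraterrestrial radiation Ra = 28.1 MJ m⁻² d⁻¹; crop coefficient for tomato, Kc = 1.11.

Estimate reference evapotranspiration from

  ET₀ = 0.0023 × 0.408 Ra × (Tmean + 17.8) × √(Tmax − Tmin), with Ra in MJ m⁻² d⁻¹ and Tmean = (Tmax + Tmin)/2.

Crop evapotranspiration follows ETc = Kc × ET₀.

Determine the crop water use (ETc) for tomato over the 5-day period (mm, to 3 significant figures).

Tmean = (32.1 + 19.6)/2 = 25.85 °C
0.408 Ra = 0.408 × 28.1 = 11.4648 mm/d equivalent
ET₀ = 0.0023 × 11.4648 × (25.85 + 17.8) × √12.5 = 0.0023 × 11.4648 × 43.65 × 3.5355 = 4.0694 mm/d
ETc = Kc × ET₀ = 1.11 × 4.0694 = 4.5170 mm/d
Over 5 days: 4.5170 × 5 = 22.585 mm

22.6 mm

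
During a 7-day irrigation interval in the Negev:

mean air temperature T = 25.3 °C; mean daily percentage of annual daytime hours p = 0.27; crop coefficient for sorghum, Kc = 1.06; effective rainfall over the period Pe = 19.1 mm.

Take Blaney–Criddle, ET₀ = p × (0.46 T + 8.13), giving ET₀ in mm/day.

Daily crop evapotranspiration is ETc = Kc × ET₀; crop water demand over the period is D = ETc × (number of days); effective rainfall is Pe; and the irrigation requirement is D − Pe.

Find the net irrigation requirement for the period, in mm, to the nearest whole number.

ET₀ = 0.27 × (0.46 × 25.3 + 8.13) = 0.27 × 19.768 = 5.3374 mm/d
ETc = Kc × ET₀ = 1.06 × 5.3374 = 5.6576 mm/d
Crop demand D = ETc × 7 d = 5.6576 × 7 = 39.603 mm
D − Pe = 39.603 − 19.1 = 20.503 mm

21 mm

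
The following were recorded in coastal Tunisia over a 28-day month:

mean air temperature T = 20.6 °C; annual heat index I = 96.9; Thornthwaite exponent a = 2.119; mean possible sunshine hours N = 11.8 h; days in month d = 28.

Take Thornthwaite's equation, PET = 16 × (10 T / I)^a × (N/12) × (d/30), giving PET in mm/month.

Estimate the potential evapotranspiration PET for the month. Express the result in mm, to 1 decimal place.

72.6 mm

10T/I = 10 × 20.6 / 96.9 = 2.1259
(10T/I)^a = 2.1259^2.119 = 4.9438
Uncorrected PET = 16 × 4.9438 = 79.101 mm
Correction = (N/12)(d/30) = (11.8/12)(28/30) = 0.9178
PET = 79.101 × 0.9178 = 72.599 mm/month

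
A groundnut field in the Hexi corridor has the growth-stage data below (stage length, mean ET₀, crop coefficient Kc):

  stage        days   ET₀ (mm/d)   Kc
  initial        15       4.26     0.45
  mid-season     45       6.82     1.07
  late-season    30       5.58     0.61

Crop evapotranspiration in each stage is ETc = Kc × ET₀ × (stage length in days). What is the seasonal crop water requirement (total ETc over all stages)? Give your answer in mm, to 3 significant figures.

459 mm

initial: 0.45 × 4.26 × 15 = 28.76 mm
mid-season: 1.07 × 6.82 × 45 = 328.38 mm
late-season: 0.61 × 5.58 × 30 = 102.11 mm
Seasonal total = 459.25 mm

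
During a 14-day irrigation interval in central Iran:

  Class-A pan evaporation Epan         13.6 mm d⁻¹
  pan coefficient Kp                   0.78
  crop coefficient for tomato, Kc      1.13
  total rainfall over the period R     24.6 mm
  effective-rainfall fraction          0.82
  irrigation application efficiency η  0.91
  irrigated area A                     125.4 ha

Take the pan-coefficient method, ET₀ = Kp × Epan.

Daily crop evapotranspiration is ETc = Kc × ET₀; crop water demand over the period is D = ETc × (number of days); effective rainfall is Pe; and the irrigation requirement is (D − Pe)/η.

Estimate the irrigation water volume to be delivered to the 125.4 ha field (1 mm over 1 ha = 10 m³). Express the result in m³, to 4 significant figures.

203500 m³

ET₀ = 0.78 × 13.6 = 10.6080 mm/d
ETc = Kc × ET₀ = 1.13 × 10.6080 = 11.9870 mm/d
Crop demand D = ETc × 14 d = 11.9870 × 14 = 167.818 mm
Pe = 0.82 × 24.6 = 20.172 mm
D − Pe = 167.818 − 20.172 = 147.646 mm
Gross irrigation = 147.646 / 0.91 = 162.248 mm
Volume = 162.248 mm × 125.4 ha × 10 = 203459.0 m³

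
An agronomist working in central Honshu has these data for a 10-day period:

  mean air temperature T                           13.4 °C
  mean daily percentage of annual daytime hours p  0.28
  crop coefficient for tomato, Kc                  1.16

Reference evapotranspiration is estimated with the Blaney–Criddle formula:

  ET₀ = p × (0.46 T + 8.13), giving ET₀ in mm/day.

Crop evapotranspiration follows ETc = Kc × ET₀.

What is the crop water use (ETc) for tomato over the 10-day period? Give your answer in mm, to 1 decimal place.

ET₀ = 0.28 × (0.46 × 13.4 + 8.13) = 0.28 × 14.294 = 4.0023 mm/d
ETc = Kc × ET₀ = 1.16 × 4.0023 = 4.6427 mm/d
Over 10 days: 4.6427 × 10 = 46.427 mm

46.4 mm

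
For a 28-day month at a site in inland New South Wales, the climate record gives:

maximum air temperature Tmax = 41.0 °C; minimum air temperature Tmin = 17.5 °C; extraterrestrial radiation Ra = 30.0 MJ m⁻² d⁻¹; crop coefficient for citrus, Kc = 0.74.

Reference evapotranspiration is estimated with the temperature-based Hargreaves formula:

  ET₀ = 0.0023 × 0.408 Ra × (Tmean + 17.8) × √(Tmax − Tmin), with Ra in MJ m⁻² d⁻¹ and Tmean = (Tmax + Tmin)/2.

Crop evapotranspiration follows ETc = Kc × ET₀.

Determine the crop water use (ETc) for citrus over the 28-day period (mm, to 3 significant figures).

Tmean = (41.0 + 17.5)/2 = 29.25 °C
0.408 Ra = 0.408 × 30.0 = 12.2400 mm/d equivalent
ET₀ = 0.0023 × 12.2400 × (29.25 + 17.8) × √23.5 = 0.0023 × 12.2400 × 47.05 × 4.8477 = 6.4210 mm/d
ETc = Kc × ET₀ = 0.74 × 6.4210 = 4.7515 mm/d
Over 28 days: 4.7515 × 28 = 133.042 mm

133 mm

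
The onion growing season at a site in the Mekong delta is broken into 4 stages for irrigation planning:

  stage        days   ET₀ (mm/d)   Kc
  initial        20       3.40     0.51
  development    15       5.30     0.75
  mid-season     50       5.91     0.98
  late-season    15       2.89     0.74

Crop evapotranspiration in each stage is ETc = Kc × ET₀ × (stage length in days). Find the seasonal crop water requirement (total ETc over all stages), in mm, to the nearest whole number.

initial: 0.51 × 3.40 × 20 = 34.68 mm
development: 0.75 × 5.30 × 15 = 59.63 mm
mid-season: 0.98 × 5.91 × 50 = 289.59 mm
late-season: 0.74 × 2.89 × 15 = 32.08 mm
Seasonal total = 415.98 mm

416 mm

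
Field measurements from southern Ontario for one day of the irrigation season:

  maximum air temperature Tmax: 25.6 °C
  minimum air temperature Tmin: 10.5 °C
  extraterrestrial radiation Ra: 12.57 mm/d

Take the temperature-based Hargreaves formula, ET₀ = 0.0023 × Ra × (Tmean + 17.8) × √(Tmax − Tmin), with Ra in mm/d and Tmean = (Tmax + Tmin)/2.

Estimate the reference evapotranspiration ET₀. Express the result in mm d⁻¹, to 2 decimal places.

Tmean = (25.6 + 10.5)/2 = 18.05 °C
ET₀ = 0.0023 × 12.57 × (18.05 + 17.8) × √15.1 = 0.0023 × 12.57 × 35.85 × 3.8859 = 4.0276 mm/d

4.03 mm d⁻¹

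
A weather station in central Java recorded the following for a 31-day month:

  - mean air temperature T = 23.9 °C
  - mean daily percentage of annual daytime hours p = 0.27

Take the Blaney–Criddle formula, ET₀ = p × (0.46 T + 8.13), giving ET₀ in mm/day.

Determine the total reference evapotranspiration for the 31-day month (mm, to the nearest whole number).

160 mm

ET₀ = 0.27 × (0.46 × 23.9 + 8.13) = 0.27 × 19.124 = 5.1635 mm/d
Monthly total = 5.1635 × 31 = 160.069 mm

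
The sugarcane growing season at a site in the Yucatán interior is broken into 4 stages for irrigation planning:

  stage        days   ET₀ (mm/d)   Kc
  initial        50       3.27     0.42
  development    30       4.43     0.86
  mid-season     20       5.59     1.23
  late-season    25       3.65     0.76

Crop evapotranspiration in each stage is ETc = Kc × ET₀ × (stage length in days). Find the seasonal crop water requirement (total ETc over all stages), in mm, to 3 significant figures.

initial: 0.42 × 3.27 × 50 = 68.67 mm
development: 0.86 × 4.43 × 30 = 114.29 mm
mid-season: 1.23 × 5.59 × 20 = 137.51 mm
late-season: 0.76 × 3.65 × 25 = 69.35 mm
Seasonal total = 389.82 mm

390 mm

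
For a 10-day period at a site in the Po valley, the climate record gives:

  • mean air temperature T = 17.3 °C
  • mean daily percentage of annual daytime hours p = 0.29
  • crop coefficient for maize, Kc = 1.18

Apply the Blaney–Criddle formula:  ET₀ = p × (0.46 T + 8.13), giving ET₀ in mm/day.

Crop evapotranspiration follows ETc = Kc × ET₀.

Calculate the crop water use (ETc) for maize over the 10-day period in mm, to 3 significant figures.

ET₀ = 0.29 × (0.46 × 17.3 + 8.13) = 0.29 × 16.088 = 4.6655 mm/d
ETc = Kc × ET₀ = 1.18 × 4.6655 = 5.5053 mm/d
Over 10 days: 5.5053 × 10 = 55.053 mm

55.1 mm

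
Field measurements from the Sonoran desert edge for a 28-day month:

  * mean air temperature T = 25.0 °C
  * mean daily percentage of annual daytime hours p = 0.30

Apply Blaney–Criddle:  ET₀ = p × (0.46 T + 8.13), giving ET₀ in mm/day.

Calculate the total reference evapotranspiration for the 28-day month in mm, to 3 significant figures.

ET₀ = 0.30 × (0.46 × 25.0 + 8.13) = 0.30 × 19.630 = 5.8890 mm/d
Monthly total = 5.8890 × 28 = 164.892 mm

165 mm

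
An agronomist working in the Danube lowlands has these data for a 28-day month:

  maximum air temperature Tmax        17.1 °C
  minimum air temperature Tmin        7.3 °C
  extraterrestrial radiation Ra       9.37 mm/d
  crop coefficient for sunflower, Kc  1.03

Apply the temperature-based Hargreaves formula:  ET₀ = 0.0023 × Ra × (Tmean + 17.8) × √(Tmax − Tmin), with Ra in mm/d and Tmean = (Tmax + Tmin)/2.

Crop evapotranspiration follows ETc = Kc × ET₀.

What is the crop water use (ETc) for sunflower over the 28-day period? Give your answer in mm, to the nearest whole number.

58 mm

Tmean = (17.1 + 7.3)/2 = 12.20 °C
ET₀ = 0.0023 × 9.37 × (12.20 + 17.8) × √9.8 = 0.0023 × 9.37 × 30.00 × 3.1305 = 2.0240 mm/d
ETc = Kc × ET₀ = 1.03 × 2.0240 = 2.0847 mm/d
Over 28 days: 2.0847 × 28 = 58.372 mm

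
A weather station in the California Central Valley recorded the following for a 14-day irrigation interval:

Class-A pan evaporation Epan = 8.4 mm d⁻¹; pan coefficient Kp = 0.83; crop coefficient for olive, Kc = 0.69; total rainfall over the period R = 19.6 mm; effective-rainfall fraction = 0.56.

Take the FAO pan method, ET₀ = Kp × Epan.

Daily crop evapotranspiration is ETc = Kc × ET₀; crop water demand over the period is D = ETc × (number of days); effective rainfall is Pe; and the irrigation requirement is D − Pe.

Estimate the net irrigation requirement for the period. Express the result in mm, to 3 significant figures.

56.4 mm

ET₀ = 0.83 × 8.4 = 6.9720 mm/d
ETc = Kc × ET₀ = 0.69 × 6.9720 = 4.8107 mm/d
Crop demand D = ETc × 14 d = 4.8107 × 14 = 67.350 mm
Pe = 0.56 × 19.6 = 10.976 mm
D − Pe = 67.350 − 10.976 = 56.374 mm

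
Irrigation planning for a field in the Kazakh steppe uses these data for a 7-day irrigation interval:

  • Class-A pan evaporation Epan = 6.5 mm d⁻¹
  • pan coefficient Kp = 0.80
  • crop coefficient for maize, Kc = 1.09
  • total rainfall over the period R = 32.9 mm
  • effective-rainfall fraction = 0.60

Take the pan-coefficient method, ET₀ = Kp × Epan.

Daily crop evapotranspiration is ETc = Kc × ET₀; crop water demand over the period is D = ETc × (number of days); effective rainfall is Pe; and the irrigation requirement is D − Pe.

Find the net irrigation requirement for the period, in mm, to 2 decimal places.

19.94 mm

ET₀ = 0.80 × 6.5 = 5.2000 mm/d
ETc = Kc × ET₀ = 1.09 × 5.2000 = 5.6680 mm/d
Crop demand D = ETc × 7 d = 5.6680 × 7 = 39.676 mm
Pe = 0.60 × 32.9 = 19.740 mm
D − Pe = 39.676 − 19.740 = 19.936 mm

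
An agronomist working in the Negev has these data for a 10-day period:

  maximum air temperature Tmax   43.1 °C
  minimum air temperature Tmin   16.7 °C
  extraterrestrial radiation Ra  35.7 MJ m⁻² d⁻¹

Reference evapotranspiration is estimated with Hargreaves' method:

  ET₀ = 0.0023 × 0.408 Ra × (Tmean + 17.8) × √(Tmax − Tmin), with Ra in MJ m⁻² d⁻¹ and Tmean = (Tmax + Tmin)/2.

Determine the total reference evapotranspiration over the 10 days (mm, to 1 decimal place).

82.1 mm

Tmean = (43.1 + 16.7)/2 = 29.90 °C
0.408 Ra = 0.408 × 35.7 = 14.5656 mm/d equivalent
ET₀ = 0.0023 × 14.5656 × (29.90 + 17.8) × √26.4 = 0.0023 × 14.5656 × 47.70 × 5.1381 = 8.2106 mm/d
Over 10 days: 8.2106 × 10 = 82.106 mm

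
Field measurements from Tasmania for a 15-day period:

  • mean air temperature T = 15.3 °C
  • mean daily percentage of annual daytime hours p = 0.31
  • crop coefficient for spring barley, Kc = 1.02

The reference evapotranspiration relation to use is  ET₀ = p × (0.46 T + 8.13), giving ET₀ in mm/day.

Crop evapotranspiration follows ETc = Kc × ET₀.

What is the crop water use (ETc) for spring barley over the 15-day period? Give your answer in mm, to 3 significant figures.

ET₀ = 0.31 × (0.46 × 15.3 + 8.13) = 0.31 × 15.168 = 4.7021 mm/d
ETc = Kc × ET₀ = 1.02 × 4.7021 = 4.7961 mm/d
Over 15 days: 4.7961 × 15 = 71.942 mm

71.9 mm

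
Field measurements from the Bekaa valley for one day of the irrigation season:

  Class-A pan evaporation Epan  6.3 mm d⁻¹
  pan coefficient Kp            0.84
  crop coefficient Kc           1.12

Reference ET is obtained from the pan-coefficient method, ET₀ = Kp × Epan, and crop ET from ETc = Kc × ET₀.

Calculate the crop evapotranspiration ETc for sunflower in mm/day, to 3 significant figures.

ET₀ = 0.84 × 6.3 = 5.2920 mm/d
ETc = Kc × ET₀ = 1.12 × 5.2920 = 5.9270 mm/d

5.93 mm/day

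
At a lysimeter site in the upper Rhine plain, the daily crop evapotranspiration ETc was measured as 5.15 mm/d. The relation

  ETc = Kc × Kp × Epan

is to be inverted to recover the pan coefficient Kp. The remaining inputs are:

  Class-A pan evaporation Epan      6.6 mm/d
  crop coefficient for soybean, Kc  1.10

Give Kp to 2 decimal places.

0.71

ETc = Kc × Kp × Epan  ⇒  Kp = ETc / (Kc × Epan)
Kp = 5.15 / (1.10 × 6.6) = 5.15 / 7.260 = 0.7094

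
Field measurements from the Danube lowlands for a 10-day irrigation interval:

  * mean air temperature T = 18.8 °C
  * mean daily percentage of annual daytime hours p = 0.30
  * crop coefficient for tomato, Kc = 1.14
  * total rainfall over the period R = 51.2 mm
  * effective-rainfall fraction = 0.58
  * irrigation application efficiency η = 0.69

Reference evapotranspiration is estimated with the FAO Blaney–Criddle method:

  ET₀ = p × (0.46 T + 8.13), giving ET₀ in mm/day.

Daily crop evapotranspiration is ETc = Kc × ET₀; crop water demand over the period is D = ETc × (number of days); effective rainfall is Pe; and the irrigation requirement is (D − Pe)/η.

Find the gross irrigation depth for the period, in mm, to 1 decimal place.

40.1 mm

ET₀ = 0.30 × (0.46 × 18.8 + 8.13) = 0.30 × 16.778 = 5.0334 mm/d
ETc = Kc × ET₀ = 1.14 × 5.0334 = 5.7381 mm/d
Crop demand D = ETc × 10 d = 5.7381 × 10 = 57.381 mm
Pe = 0.58 × 51.2 = 29.696 mm
D − Pe = 57.381 − 29.696 = 27.685 mm
Gross irrigation = 27.685 / 0.69 = 40.123 mm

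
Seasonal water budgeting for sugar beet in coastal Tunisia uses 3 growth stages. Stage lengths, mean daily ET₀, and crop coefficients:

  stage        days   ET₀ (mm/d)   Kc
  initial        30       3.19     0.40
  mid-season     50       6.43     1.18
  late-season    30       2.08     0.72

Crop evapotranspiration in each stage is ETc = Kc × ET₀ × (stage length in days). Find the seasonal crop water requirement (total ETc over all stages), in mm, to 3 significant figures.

initial: 0.40 × 3.19 × 30 = 38.28 mm
mid-season: 1.18 × 6.43 × 50 = 379.37 mm
late-season: 0.72 × 2.08 × 30 = 44.93 mm
Seasonal total = 462.58 mm

463 mm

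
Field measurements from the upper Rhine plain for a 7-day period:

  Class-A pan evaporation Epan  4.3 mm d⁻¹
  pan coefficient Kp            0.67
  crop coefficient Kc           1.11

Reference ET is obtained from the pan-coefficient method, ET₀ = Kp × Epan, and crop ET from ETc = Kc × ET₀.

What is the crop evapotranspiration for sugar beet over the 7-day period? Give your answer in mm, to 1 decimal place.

22.4 mm

ET₀ = 0.67 × 4.3 = 2.8810 mm/d
ETc = Kc × ET₀ = 1.11 × 2.8810 = 3.1979 mm/d
Over 7 days: 3.1979 × 7 = 22.385 mm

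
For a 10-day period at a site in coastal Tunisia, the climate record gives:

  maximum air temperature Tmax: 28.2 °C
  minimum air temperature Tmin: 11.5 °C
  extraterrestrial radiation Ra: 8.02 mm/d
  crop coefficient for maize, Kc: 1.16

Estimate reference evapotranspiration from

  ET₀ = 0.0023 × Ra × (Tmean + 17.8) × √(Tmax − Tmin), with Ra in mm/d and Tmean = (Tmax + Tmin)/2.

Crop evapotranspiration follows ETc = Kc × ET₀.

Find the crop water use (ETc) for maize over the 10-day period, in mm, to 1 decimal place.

Tmean = (28.2 + 11.5)/2 = 19.85 °C
ET₀ = 0.0023 × 8.02 × (19.85 + 17.8) × √16.7 = 0.0023 × 8.02 × 37.65 × 4.0866 = 2.8381 mm/d
ETc = Kc × ET₀ = 1.16 × 2.8381 = 3.2922 mm/d
Over 10 days: 3.2922 × 10 = 32.922 mm

32.9 mm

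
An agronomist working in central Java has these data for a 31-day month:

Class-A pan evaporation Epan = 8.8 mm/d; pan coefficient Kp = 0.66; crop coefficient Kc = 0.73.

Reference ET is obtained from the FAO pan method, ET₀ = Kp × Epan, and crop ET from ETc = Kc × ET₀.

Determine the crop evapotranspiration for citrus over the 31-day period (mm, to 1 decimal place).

ET₀ = 0.66 × 8.8 = 5.8080 mm/d
ETc = Kc × ET₀ = 0.73 × 5.8080 = 4.2398 mm/d
Over 31 days: 4.2398 × 31 = 131.434 mm

131.4 mm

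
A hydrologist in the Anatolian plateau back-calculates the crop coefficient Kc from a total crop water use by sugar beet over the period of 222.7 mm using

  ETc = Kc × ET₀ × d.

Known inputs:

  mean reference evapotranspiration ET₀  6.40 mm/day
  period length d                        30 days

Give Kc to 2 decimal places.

ETc = Kc × ET₀ × d  ⇒  Kc = ETc / (ET₀ × d)
Kc = 222.7 / (6.40 × 30) = 222.7 / 192.00 = 1.1599

1.16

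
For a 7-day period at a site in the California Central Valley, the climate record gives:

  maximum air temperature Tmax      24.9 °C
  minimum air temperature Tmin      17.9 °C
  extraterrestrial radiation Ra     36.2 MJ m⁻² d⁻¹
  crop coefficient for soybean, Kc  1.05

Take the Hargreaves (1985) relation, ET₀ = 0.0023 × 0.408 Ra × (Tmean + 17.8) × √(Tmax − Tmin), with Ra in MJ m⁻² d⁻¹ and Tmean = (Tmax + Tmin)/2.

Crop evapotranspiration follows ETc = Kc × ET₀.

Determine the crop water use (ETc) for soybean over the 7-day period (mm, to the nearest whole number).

26 mm

Tmean = (24.9 + 17.9)/2 = 21.40 °C
0.408 Ra = 0.408 × 36.2 = 14.7696 mm/d equivalent
ET₀ = 0.0023 × 14.7696 × (21.40 + 17.8) × √7.0 = 0.0023 × 14.7696 × 39.20 × 2.6458 = 3.5232 mm/d
ETc = Kc × ET₀ = 1.05 × 3.5232 = 3.6994 mm/d
Over 7 days: 3.6994 × 7 = 25.896 mm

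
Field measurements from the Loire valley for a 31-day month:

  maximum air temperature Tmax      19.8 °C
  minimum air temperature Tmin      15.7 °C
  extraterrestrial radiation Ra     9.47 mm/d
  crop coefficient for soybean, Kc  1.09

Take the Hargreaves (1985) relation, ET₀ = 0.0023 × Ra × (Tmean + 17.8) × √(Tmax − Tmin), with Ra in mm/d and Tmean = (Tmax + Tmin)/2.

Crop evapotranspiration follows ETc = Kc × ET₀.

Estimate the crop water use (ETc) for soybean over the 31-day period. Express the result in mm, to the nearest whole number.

Tmean = (19.8 + 15.7)/2 = 17.75 °C
ET₀ = 0.0023 × 9.47 × (17.75 + 17.8) × √4.1 = 0.0023 × 9.47 × 35.55 × 2.0248 = 1.5678 mm/d
ETc = Kc × ET₀ = 1.09 × 1.5678 = 1.7089 mm/d
Over 31 days: 1.7089 × 31 = 52.976 mm

53 mm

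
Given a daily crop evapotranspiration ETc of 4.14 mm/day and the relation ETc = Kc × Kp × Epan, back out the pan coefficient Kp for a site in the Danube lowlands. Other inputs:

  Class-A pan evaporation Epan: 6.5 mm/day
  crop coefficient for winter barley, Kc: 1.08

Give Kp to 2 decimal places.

ETc = Kc × Kp × Epan  ⇒  Kp = ETc / (Kc × Epan)
Kp = 4.14 / (1.08 × 6.5) = 4.14 / 7.020 = 0.5897

0.59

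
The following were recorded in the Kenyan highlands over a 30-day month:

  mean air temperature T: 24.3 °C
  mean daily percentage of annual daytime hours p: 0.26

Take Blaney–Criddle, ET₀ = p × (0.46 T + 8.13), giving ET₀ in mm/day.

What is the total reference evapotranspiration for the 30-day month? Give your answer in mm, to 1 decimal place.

150.6 mm

ET₀ = 0.26 × (0.46 × 24.3 + 8.13) = 0.26 × 19.308 = 5.0201 mm/d
Monthly total = 5.0201 × 30 = 150.603 mm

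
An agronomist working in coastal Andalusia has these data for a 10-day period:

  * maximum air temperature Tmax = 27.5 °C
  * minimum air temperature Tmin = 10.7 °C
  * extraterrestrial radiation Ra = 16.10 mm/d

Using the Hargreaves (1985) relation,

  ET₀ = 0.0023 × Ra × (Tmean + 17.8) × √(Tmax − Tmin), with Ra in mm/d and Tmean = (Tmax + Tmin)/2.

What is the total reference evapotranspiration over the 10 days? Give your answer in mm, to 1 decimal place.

Tmean = (27.5 + 10.7)/2 = 19.10 °C
ET₀ = 0.0023 × 16.10 × (19.10 + 17.8) × √16.8 = 0.0023 × 16.10 × 36.90 × 4.0988 = 5.6006 mm/d
Over 10 days: 5.6006 × 10 = 56.006 mm

56.0 mm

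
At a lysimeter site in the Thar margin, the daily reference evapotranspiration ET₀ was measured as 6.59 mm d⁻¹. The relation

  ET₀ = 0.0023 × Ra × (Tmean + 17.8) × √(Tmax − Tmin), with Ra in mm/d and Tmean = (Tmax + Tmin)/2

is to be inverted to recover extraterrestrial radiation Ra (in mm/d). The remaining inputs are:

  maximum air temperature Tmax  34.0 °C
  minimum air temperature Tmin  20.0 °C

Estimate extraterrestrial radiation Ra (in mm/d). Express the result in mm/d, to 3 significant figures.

17.1 mm/d

Tmean = 27.00 °C; √ΔT = 3.7417
Ra = ET₀ / [0.0023 × (Tmean+17.8) × √ΔT] = 6.59 / (0.0023 × 44.80 × 3.7417) = 17.093 mm/d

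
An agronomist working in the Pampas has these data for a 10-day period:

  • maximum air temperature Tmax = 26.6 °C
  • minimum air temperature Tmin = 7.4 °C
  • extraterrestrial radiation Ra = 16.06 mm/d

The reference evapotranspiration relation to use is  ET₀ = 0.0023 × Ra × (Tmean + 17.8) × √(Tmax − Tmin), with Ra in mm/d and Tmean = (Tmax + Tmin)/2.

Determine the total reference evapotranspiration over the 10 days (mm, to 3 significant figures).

56.3 mm

Tmean = (26.6 + 7.4)/2 = 17.00 °C
ET₀ = 0.0023 × 16.06 × (17.00 + 17.8) × √19.2 = 0.0023 × 16.06 × 34.80 × 4.3818 = 5.6326 mm/d
Over 10 days: 5.6326 × 10 = 56.326 mm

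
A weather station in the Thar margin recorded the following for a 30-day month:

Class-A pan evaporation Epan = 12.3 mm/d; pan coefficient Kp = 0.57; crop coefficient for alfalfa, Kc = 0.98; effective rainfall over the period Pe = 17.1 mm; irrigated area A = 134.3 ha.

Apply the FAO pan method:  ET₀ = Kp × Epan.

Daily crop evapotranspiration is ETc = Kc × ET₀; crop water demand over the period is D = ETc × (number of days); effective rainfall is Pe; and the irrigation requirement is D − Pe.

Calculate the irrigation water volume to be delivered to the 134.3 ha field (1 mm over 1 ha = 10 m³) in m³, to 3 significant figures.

254000 m³

ET₀ = 0.57 × 12.3 = 7.0110 mm/d
ETc = Kc × ET₀ = 0.98 × 7.0110 = 6.8708 mm/d
Crop demand D = ETc × 30 d = 6.8708 × 30 = 206.124 mm
D − Pe = 206.124 − 17.1 = 189.024 mm
Volume = 189.024 mm × 134.3 ha × 10 = 253859.2 m³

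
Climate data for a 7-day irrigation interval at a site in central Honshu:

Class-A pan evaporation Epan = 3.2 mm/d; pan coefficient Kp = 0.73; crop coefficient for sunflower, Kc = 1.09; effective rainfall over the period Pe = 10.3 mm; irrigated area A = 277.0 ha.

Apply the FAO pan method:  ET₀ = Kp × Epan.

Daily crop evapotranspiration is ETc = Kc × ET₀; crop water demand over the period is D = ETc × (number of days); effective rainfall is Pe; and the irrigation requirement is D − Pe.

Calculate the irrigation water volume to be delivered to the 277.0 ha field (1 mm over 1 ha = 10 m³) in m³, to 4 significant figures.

20840 m³

ET₀ = 0.73 × 3.2 = 2.3360 mm/d
ETc = Kc × ET₀ = 1.09 × 2.3360 = 2.5462 mm/d
Crop demand D = ETc × 7 d = 2.5462 × 7 = 17.823 mm
D − Pe = 17.823 − 10.3 = 7.523 mm
Volume = 7.523 mm × 277.0 ha × 10 = 20838.7 m³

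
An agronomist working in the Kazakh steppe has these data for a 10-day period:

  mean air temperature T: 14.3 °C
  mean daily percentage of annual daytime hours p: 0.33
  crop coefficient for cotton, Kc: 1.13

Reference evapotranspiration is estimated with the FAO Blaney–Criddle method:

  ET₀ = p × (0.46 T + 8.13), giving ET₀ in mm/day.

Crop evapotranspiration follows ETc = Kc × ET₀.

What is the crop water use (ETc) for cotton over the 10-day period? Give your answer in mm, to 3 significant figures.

54.8 mm

ET₀ = 0.33 × (0.46 × 14.3 + 8.13) = 0.33 × 14.708 = 4.8536 mm/d
ETc = Kc × ET₀ = 1.13 × 4.8536 = 5.4846 mm/d
Over 10 days: 5.4846 × 10 = 54.846 mm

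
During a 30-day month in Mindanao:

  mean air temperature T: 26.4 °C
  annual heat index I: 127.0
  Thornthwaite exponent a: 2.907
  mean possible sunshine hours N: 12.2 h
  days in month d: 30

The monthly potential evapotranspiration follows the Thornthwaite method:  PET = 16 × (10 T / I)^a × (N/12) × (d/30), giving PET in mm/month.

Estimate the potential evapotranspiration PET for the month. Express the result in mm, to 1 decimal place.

10T/I = 10 × 26.4 / 127.0 = 2.0787
(10T/I)^a = 2.0787^2.907 = 8.3911
Uncorrected PET = 16 × 8.3911 = 134.258 mm
Correction = (N/12)(d/30) = (12.2/12)(30/30) = 1.0167
PET = 134.258 × 1.0167 = 136.500 mm/month

136.5 mm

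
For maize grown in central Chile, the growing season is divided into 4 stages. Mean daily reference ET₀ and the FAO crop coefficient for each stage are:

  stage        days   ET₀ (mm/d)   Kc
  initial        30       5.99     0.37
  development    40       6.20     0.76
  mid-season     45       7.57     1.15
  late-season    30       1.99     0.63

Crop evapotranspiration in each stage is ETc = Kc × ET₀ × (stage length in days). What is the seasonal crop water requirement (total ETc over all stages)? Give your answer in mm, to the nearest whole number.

684 mm

initial: 0.37 × 5.99 × 30 = 66.49 mm
development: 0.76 × 6.20 × 40 = 188.48 mm
mid-season: 1.15 × 7.57 × 45 = 391.75 mm
late-season: 0.63 × 1.99 × 30 = 37.61 mm
Seasonal total = 684.33 mm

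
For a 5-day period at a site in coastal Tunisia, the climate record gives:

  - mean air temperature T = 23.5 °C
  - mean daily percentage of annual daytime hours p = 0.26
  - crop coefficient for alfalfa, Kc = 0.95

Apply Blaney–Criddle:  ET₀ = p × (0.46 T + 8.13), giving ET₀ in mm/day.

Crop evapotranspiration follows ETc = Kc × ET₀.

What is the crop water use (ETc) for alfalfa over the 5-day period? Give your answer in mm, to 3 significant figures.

ET₀ = 0.26 × (0.46 × 23.5 + 8.13) = 0.26 × 18.940 = 4.9244 mm/d
ETc = Kc × ET₀ = 0.95 × 4.9244 = 4.6782 mm/d
Over 5 days: 4.6782 × 5 = 23.391 mm

23.4 mm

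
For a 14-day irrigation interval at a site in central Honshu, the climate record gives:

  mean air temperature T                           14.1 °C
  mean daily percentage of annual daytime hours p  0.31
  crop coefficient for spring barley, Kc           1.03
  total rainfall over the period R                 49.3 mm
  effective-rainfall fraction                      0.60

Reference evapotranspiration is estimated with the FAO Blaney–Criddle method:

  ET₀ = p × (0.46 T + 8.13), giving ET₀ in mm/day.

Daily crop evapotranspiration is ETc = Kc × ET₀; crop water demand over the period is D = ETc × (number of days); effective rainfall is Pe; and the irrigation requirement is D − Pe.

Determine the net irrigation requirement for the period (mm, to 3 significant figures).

35.8 mm

ET₀ = 0.31 × (0.46 × 14.1 + 8.13) = 0.31 × 14.616 = 4.5310 mm/d
ETc = Kc × ET₀ = 1.03 × 4.5310 = 4.6669 mm/d
Crop demand D = ETc × 14 d = 4.6669 × 14 = 65.337 mm
Pe = 0.60 × 49.3 = 29.580 mm
D − Pe = 65.337 − 29.580 = 35.757 mm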